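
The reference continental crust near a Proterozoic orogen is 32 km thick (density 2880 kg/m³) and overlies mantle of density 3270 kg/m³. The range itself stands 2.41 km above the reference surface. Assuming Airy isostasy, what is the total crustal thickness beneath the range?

Root depth r = h ρ_c / (ρ_m − ρ_c) = 2.41 km × 2880 / 390 = 17.8 km.
Total thickness = T + h + r = 32 km + 2.41 km + 17.8 km = 52.2 km.

52.2 km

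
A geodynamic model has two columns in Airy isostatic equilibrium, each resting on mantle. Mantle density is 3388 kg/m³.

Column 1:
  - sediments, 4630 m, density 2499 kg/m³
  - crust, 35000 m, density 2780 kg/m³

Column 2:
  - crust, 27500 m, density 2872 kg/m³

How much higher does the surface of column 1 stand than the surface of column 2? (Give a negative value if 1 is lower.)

3310 m

For any compensation level in the mantle, the mantle terms cancel and isostasy reduces to e = (Σt_1 − Σt_2) − (Σ(ρt)_1 − Σ(ρt)_2) / ρ_m.
Σt_1 = 39630 m; Σt_2 = 27500 m; Σ(ρt)_1 = 108870370; Σ(ρt)_2 = 78980000 (in m·kg/m³).
e = (39630 − 27500) − (108870370 − 78980000) / 3388 = 3310 m.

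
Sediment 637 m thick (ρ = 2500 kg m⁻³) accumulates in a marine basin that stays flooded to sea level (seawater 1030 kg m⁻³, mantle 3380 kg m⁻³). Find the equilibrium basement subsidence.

398 m

Submarine loading: the sediment displaces seawater, and the subsidence is in turn flooded, so s (ρ_m − ρ_w) = t (ρ_sed − ρ_w).
s = 637 m × (2500 − 1030) / (3380 − 1030) = 398 m.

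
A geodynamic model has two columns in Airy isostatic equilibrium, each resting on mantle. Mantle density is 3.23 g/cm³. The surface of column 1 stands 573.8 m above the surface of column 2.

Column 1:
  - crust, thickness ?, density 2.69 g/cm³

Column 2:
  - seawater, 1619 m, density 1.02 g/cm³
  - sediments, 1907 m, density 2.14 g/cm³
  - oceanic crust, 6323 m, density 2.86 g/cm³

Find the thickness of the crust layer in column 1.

18200 m

Take the compensation level at the base of the deeper column (depth z_c below the surface of column 1) and equate Σ ρ_i t_i down to z_c; mantle fills any gap and the z_c terms cancel.
Column 1: x×2.69 + (z_c − 0 − x)×3.23
Column 2: 573.8×0 + 1619×1.02 + 1907×2.14 + 6323×2.86 + (z_c − 573.8 − 9849)×3.23
The z_c×3.23 term appears on both sides and cancels. Collect the known terms of each column as K = Σ(ρt)_known − 3.23 × (depth of known layers): K_1 = 0 − 3.23×0 = 0; K_2 = 23816.14 − 3.23×(573.8 + 9849) = −9849.504.
Balance: K_1 − x×(3.23 − 2.69) = K_2, so x = (K_1 − K_2)/(3.23 − 2.69) = 9849.5/0.54 = 18200 m.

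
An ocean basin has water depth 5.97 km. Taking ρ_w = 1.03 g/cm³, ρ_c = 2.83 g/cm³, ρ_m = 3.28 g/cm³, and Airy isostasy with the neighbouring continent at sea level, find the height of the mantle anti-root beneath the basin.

In Airy isostatic equilibrium: replacing crust with seawater at the top is compensated by replacing crust with mantle at the base: d (ρ_c − ρ_w) = a (ρ_m − ρ_c).
a = d (ρ_c − ρ_w)/(ρ_m − ρ_c) = 5.97 km × 1.8/0.45 = 23.9 km.

23.9 km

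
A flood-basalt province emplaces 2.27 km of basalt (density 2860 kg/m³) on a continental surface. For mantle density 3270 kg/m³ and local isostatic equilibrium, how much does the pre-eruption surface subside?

1.99 km

Subaerial loading: s = t ρ_load / ρ_m.
s = 2.27 km × 2860/3270 = 1.99 km.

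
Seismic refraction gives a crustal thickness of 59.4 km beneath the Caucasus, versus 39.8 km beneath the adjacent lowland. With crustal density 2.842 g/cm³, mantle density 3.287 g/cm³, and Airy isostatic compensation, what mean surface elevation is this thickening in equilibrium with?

2.65 km

Excess crust Δ = 59.4 km − 39.8 km = 19.6 km, split between elevation h and root r with h + r = Δ.
Airy balance ρ_c h = (ρ_m − ρ_c) r gives r = h ρ_c/(ρ_m − ρ_c), so h (1 + ρ_c/(ρ_m − ρ_c)) = Δ, i.e. h = Δ (ρ_m − ρ_c)/ρ_m.
h = 19.6 km × 0.445/3.287 = 2.65 km.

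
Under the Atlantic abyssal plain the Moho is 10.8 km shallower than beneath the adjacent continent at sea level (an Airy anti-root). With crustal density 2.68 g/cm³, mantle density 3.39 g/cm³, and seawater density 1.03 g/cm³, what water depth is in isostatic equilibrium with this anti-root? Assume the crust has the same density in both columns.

4.65 km

Replacing a thickness d of crust by seawater at the top must be balanced by replacing crust with mantle at the base: d (ρ_c − ρ_w) = a (ρ_m − ρ_c).
d = a (ρ_m − ρ_c)/(ρ_c − ρ_w) = 10.8 km × 0.71/1.65 = 4.65 km.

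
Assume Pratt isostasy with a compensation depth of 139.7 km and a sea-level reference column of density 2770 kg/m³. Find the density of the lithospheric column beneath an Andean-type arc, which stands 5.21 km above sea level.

Pratt balance: ρ_ref D = ρ (D + h).
ρ = ρ_ref D/(D + h) = 2770 × 139.7 km/(139.7 km + 5.21 km) = 2670 kg/m³.

2670 kg/m³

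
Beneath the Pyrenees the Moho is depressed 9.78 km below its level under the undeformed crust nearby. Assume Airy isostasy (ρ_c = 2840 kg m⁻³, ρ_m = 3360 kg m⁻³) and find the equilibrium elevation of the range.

1.79 km

Equating mass per unit area of the two columns: ρ_c h = (ρ_m − ρ_c) r.
h = r (ρ_m − ρ_c) / ρ_c = 9.78 km × (3360 − 2840) / 2840 = 1.79 km.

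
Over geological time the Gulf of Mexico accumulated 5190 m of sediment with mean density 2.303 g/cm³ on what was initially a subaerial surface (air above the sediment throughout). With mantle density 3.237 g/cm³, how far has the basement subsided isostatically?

Subaerial load: s = t ρ_sed / ρ_m = 5190 m × 2.303/3.237 = 3690 m.

3690 m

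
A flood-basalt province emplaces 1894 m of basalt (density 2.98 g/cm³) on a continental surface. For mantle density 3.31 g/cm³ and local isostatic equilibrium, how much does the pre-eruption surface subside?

Subaerial loading: s = t ρ_load / ρ_m.
s = 1894 m × 2.98/3.31 = 1710 m.

1710 m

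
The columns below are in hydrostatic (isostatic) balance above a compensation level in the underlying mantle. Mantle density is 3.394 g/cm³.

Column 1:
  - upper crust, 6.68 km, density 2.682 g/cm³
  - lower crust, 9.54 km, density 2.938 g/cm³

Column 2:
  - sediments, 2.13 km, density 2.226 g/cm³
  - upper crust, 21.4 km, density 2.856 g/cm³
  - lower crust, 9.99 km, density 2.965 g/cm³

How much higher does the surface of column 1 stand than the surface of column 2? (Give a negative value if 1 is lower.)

−2.7 km

For any compensation level in the mantle, the mantle terms cancel and isostasy reduces to e = (Σt_1 − Σt_2) − (Σ(ρt)_1 − Σ(ρt)_2) / ρ_m.
Σt_1 = 16.22 km; Σt_2 = 33.52 km; Σ(ρt)_1 = 45.94428; Σ(ρt)_2 = 95.48013 (in km·g/cm³).
e = (16.22 − 33.52) − (45.94428 − 95.48013) / 3.394 = −2.7 km.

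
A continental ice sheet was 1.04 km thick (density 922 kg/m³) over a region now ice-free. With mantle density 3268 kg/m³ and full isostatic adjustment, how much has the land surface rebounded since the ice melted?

0.293 km

Removing the load lets mantle flow back in; uplift u satisfies ρ_ice t = ρ_m u.
u = t ρ_ice/ρ_m = 1.04 km × 922/3268 = 0.293 km.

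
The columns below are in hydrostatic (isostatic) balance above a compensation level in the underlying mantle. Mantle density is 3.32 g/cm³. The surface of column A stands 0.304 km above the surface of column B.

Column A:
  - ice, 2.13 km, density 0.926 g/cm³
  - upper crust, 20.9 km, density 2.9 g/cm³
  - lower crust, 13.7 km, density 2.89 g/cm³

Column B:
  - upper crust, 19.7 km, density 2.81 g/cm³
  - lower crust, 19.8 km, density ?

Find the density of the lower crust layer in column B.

2.88 g/cm³

Take the compensation level at the base of the deeper column (depth z_c below the surface of column A) and equate Σ ρ_i t_i down to z_c; mantle fills any gap and the z_c terms cancel.
Column A: 2.13×0.926 + 20.9×2.9 + 13.7×2.89 + (z_c − 36.73)×3.32
Column B: 0.304×0 + 19.7×2.81 + 19.8×ρ + (z_c − 0.304 − 39.5)×3.32
The z_c×3.32 term appears on both sides and cancels. Collect the known terms of each column as K = Σ(ρt)_known − 3.32 × (depth of known layers): K_A = 102.17538 − 3.32×36.73 = −19.76822; K_B = 55.357 − 3.32×(0.304 + 39.5) = −76.79228.
Balance: K_A = K_B + 19.8×ρ, so ρ = (K_A − K_B)/19.8 = 57.0241/19.8 = 2.88 g/cm³.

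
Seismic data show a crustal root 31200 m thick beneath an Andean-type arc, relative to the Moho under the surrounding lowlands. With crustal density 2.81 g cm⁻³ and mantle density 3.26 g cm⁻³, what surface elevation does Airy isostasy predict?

5000 m

Isostatic balance requires: ρ_c h = (ρ_m − ρ_c) r.
h = r (ρ_m − ρ_c) / ρ_c = 31200 m × (3.26 − 2.81) / 2.81 = 5000 m.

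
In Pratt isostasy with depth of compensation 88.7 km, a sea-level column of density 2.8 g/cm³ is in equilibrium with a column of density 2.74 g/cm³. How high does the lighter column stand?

ρ_ref D = ρ (D + h) → h = D (ρ_ref − ρ)/ρ.
h = 88.7 km × (2.8 − 2.74)/2.74 = 1.94 km.

1.94 km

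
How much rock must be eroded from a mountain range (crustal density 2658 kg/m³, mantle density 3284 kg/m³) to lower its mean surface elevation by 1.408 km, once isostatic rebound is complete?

Net drop Δ = e − u = e − e ρ_c/ρ_m = e (ρ_m − ρ_c)/ρ_m.
e = Δ ρ_m/(ρ_m − ρ_c) = 1.408 km × 3284/626 = 7.39 km.

7.39 km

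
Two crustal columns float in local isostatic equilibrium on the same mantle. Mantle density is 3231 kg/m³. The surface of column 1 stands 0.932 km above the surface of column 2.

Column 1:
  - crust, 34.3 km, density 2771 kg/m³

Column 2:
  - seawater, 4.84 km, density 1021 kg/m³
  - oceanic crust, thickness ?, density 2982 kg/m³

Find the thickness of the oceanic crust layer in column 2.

Take the compensation level at the base of the deeper column (depth z_c below the surface of column 1) and equate Σ ρ_i t_i down to z_c; mantle fills any gap and the z_c terms cancel.
Column 1: 34.3×2771 + (z_c − 34.3)×3231
Column 2: 0.932×0 + 4.84×1021 + x×2982 + (z_c − 0.932 − 4.84 − x)×3231
The z_c×3231 term appears on both sides and cancels. Collect the known terms of each column as K = Σ(ρt)_known − 3231 × (depth of known layers): K_1 = 95045.3 − 3231×34.3 = −15778; K_2 = 4941.64 − 3231×(0.932 + 4.84) = −13707.692.
Balance: K_1 = K_2 − x×(3231 − 2982), so x = (K_2 − K_1)/(3231 − 2982) = 2070.31/249 = 8.31 km.

8.31 km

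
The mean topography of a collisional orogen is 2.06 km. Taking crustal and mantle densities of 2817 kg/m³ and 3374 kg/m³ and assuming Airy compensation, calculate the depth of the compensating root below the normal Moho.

For local isostatic compensation: the weight of the topography is balanced by the buoyancy of the root, ρ_c h = (ρ_m − ρ_c) r.
r = h · ρ_c / (ρ_m − ρ_c) = 2.06 km × 2817 / (3374 − 2817) = 10.4 km.

10.4 km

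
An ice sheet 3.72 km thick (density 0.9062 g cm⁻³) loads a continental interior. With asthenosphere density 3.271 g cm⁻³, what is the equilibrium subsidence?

Isostatic balance requires: the ice load ρ_ice t is balanced by mantle displaced below, ρ_m s.
s = t ρ_ice / ρ_m = 3.72 km × 0.9062/3.271 = 1.03 km.

1.03 km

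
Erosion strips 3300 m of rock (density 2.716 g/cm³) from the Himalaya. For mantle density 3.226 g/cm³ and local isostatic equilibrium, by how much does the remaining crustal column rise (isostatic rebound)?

Unloading: uplift u = e ρ_c/ρ_m = 3300 m × 2.716/3.226 = 2780 m.

2780 m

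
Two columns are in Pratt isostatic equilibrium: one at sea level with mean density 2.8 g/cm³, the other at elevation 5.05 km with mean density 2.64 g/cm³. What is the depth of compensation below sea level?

ρ_ref D = ρ (D + h) → D (ρ_ref − ρ) = ρ h.
D = ρ h/(ρ_ref − ρ) = 2.64 × 5.05 km/(2.8 − 2.64) = 83.3 km.

83.3 km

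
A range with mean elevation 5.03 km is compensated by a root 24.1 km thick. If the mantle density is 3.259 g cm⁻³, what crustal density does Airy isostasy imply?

2.7 g cm⁻³

ρ_c h = (ρ_m − ρ_c) r → ρ_c (h + r) = ρ_m r → ρ_c = ρ_m r / (h + r).
ρ_c = 3.259 × 24.1 km / (5.03 km + 24.1 km) = 2.7 g cm⁻³.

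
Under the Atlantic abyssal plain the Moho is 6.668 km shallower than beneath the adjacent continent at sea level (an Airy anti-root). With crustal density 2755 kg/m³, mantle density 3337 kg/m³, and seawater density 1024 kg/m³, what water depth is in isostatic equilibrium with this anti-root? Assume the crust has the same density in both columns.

Replacing a thickness d of crust by seawater at the top must be balanced by replacing crust with mantle at the base: d (ρ_c − ρ_w) = a (ρ_m − ρ_c).
d = a (ρ_m − ρ_c)/(ρ_c − ρ_w) = 6.668 km × 582/1731 = 2.24 km.

2.24 km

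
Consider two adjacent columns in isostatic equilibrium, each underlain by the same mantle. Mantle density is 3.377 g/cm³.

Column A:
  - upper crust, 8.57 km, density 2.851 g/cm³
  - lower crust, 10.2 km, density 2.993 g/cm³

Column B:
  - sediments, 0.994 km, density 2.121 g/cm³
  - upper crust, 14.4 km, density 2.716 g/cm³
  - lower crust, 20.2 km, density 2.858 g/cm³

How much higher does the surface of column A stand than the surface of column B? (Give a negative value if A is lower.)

For any compensation level in the mantle, the mantle terms cancel and isostasy reduces to e = (Σt_A − Σt_B) − (Σ(ρt)_A − Σ(ρt)_B) / ρ_m.
Σt_A = 18.77 km; Σt_B = 35.594 km; Σ(ρt)_A = 54.96167; Σ(ρt)_B = 98.950274 (in km·g/cm³).
e = (18.77 − 35.594) − (54.96167 − 98.950274) / 3.377 = −3.8 km.

−3.8 km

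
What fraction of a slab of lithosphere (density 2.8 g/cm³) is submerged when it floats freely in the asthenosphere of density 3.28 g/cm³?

85.4%

Submerged fraction = ρ_obj/ρ_fluid = 2.8/3.28 = 85.4%.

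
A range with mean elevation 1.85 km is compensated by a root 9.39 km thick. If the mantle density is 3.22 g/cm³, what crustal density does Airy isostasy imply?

2.69 g/cm³

ρ_c h = (ρ_m − ρ_c) r → ρ_c (h + r) = ρ_m r → ρ_c = ρ_m r / (h + r).
ρ_c = 3.22 × 9.39 km / (1.85 km + 9.39 km) = 2.69 g/cm³.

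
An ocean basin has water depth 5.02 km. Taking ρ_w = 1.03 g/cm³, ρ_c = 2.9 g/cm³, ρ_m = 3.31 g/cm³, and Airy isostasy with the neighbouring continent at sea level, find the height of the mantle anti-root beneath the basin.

22.9 km

Balancing pressure at the compensation depth: replacing crust with seawater at the top is compensated by replacing crust with mantle at the base: d (ρ_c − ρ_w) = a (ρ_m − ρ_c).
a = d (ρ_c − ρ_w)/(ρ_m − ρ_c) = 5.02 km × 1.87/0.41 = 22.9 km.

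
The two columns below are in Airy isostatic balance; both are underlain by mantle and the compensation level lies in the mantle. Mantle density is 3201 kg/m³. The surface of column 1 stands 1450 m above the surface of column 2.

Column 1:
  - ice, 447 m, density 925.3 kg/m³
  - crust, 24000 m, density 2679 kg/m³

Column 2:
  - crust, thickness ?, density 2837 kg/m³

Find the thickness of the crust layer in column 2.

24500 m

Take the compensation level at the base of the deeper column (depth z_c below the surface of column 1) and equate Σ ρ_i t_i down to z_c; mantle fills any gap and the z_c terms cancel.
Column 1: 447×925.3 + 24000×2679 + (z_c − 24447)×3201
Column 2: 1450×0 + x×2837 + (z_c − 1450 − 0 − x)×3201
The z_c×3201 term appears on both sides and cancels. Collect the known terms of each column as K = Σ(ρt)_known − 3201 × (depth of known layers): K_1 = 64709609.1 − 3201×24447 = −13545237.9; K_2 = 0 − 3201×(1450 + 0) = −4641450.
Balance: K_1 = K_2 − x×(3201 − 2837), so x = (K_2 − K_1)/(3201 − 2837) = 8903790/364 = 24500 m.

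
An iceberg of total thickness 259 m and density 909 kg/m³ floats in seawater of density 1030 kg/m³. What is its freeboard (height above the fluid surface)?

Floating equilibrium: submerged depth d = t ρ_obj/ρ_fluid = 259 m × 909/1030 = 228.6 m.
Freeboard = t − d = 259 m − 228.6 m = 30.4 m.

30.4 m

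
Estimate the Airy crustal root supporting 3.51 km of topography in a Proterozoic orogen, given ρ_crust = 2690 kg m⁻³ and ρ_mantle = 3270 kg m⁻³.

Equating mass per unit area of the two columns: the weight of the topography is balanced by the buoyancy of the root, ρ_c h = (ρ_m − ρ_c) r.
r = h · ρ_c / (ρ_m − ρ_c) = 3.51 km × 2690 / (3270 − 2690) = 16.3 km.

16.3 km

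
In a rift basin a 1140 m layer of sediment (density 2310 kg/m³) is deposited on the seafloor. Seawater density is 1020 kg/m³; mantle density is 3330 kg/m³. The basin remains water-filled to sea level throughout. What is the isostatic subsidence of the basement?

637 m

Submarine loading: the sediment displaces seawater, and the subsidence is in turn flooded, so s (ρ_m − ρ_w) = t (ρ_sed − ρ_w).
s = 1140 m × (2310 − 1020) / (3330 − 1020) = 637 m.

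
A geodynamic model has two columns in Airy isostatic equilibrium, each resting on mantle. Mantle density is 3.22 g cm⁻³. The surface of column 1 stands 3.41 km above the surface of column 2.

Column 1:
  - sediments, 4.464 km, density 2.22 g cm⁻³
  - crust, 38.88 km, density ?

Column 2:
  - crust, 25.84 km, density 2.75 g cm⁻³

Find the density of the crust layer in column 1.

Take the compensation level at the base of the deeper column (depth z_c below the surface of column 1) and equate Σ ρ_i t_i down to z_c; mantle fills any gap and the z_c terms cancel.
Column 1: 4.464×2.22 + 38.88×ρ + (z_c − 43.344)×3.22
Column 2: 3.41×0 + 25.84×2.75 + (z_c − 3.41 − 25.84)×3.22
The z_c×3.22 term appears on both sides and cancels. Collect the known terms of each column as K = Σ(ρt)_known − 3.22 × (depth of known layers): K_1 = 9.91008 − 3.22×43.344 = −129.6576; K_2 = 71.06 − 3.22×(3.41 + 25.84) = −23.125.
Balance: K_1 + 38.88×ρ = K_2, so ρ = (K_2 − K_1)/38.88 = 106.533/38.88 = 2.74 g cm⁻³.

2.74 g cm⁻³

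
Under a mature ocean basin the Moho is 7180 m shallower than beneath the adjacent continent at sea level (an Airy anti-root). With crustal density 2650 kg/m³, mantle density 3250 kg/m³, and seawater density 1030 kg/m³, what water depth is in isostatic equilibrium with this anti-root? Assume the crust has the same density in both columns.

Replacing a thickness d of crust by seawater at the top must be balanced by replacing crust with mantle at the base: d (ρ_c − ρ_w) = a (ρ_m − ρ_c).
d = a (ρ_m − ρ_c)/(ρ_c − ρ_w) = 7180 m × 600/1620 = 2660 m.

2660 m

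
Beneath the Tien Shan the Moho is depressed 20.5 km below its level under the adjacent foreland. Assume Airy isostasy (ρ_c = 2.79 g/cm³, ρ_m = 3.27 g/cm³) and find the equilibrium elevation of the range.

3.53 km

Isostatic balance requires: ρ_c h = (ρ_m − ρ_c) r.
h = r (ρ_m − ρ_c) / ρ_c = 20.5 km × (3.27 − 2.79) / 2.79 = 3.53 km.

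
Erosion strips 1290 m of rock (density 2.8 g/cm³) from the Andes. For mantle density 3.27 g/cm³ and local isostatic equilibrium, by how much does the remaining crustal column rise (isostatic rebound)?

Unloading: uplift u = e ρ_c/ρ_m = 1290 m × 2.8/3.27 = 1100 m.

1100 m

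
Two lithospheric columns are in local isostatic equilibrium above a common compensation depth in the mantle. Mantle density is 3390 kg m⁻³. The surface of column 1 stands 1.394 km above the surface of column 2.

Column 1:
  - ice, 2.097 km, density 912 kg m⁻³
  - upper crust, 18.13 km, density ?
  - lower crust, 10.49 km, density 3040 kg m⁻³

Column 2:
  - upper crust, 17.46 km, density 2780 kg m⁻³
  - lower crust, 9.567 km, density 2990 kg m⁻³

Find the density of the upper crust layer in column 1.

Take the compensation level at the base of the deeper column (depth z_c below the surface of column 1) and equate Σ ρ_i t_i down to z_c; mantle fills any gap and the z_c terms cancel.
Column 1: 2.097×912 + 18.13×ρ + 10.49×3040 + (z_c − 30.717)×3390
Column 2: 1.394×0 + 17.46×2780 + 9.567×2990 + (z_c − 1.394 − 27.027)×3390
The z_c×3390 term appears on both sides and cancels. Collect the known terms of each column as K = Σ(ρt)_known − 3390 × (depth of known layers): K_1 = 33802.064 − 3390×30.717 = −70328.566; K_2 = 77144.13 − 3390×(1.394 + 27.027) = −19203.06.
Balance: K_1 + 18.13×ρ = K_2, so ρ = (K_2 − K_1)/18.13 = 51125.5/18.13 = 2820 kg m⁻³.

2820 kg m⁻³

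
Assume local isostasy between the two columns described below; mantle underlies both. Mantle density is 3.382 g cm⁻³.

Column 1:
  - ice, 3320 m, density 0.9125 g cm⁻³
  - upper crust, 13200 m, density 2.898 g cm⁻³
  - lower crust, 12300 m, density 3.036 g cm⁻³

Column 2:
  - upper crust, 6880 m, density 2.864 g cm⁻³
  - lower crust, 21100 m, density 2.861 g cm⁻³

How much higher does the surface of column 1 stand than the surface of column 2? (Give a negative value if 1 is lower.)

For any compensation level in the mantle, the mantle terms cancel and isostasy reduces to e = (Σt_1 − Σt_2) − (Σ(ρt)_1 − Σ(ρt)_2) / ρ_m.
Σt_1 = 28820 m; Σt_2 = 27980 m; Σ(ρt)_1 = 78625.9; Σ(ρt)_2 = 80071.42 (in m·g cm⁻³).
e = (28820 − 27980) − (78625.9 − 80071.42) / 3.382 = 1270 m.

1270 m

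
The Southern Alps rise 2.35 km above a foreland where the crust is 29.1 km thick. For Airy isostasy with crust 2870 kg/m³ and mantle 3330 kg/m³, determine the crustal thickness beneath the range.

46.1 km

Root depth r = h ρ_c / (ρ_m − ρ_c) = 2.35 km × 2870 / 460 = 14.66 km.
Total thickness = T + h + r = 29.1 km + 2.35 km + 14.66 km = 46.1 km.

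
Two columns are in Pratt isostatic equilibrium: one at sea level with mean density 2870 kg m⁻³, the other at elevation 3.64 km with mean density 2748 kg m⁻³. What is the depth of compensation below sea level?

82 km

ρ_ref D = ρ (D + h) → D (ρ_ref − ρ) = ρ h.
D = ρ h/(ρ_ref − ρ) = 2748 × 3.64 km/(2870 − 2748) = 82 km.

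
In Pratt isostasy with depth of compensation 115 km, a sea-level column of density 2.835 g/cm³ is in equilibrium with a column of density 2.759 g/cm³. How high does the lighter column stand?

3.17 km

ρ_ref D = ρ (D + h) → h = D (ρ_ref − ρ)/ρ.
h = 115 km × (2.835 − 2.759)/2.759 = 3.17 km.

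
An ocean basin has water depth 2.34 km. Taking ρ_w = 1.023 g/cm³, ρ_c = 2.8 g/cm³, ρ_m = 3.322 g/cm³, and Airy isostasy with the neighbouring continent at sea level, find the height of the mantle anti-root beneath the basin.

7.97 km

Balancing pressure at the compensation depth: replacing crust with seawater at the top is compensated by replacing crust with mantle at the base: d (ρ_c − ρ_w) = a (ρ_m − ρ_c).
a = d (ρ_c − ρ_w)/(ρ_m − ρ_c) = 2.34 km × 1.777/0.522 = 7.97 km.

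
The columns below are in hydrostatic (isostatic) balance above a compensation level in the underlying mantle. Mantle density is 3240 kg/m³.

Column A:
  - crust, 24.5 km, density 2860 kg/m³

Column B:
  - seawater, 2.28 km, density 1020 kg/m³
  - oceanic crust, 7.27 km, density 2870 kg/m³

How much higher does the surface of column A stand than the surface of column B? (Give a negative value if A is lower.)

For any compensation level in the mantle, the mantle terms cancel and isostasy reduces to e = (Σt_A − Σt_B) − (Σ(ρt)_A − Σ(ρt)_B) / ρ_m.
Σt_A = 24.5 km; Σt_B = 9.55 km; Σ(ρt)_A = 70070; Σ(ρt)_B = 23190.5 (in km·kg/m³).
e = (24.5 − 9.55) − (70070 − 23190.5) / 3240 = 0.481 km.

0.481 km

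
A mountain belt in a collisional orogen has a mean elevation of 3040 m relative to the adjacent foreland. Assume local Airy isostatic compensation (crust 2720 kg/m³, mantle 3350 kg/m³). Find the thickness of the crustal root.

For local isostatic compensation: the weight of the topography is balanced by the buoyancy of the root, ρ_c h = (ρ_m − ρ_c) r.
r = h · ρ_c / (ρ_m − ρ_c) = 3040 m × 2720 / (3350 − 2720) = 13100 m.

13100 m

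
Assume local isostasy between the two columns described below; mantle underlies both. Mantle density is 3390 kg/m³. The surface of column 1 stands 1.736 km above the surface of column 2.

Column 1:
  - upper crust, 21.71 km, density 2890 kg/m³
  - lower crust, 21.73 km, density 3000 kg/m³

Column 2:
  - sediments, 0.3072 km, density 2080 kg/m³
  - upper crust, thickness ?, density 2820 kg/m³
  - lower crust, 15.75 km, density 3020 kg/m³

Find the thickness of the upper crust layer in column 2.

Take the compensation level at the base of the deeper column (depth z_c below the surface of column 1) and equate Σ ρ_i t_i down to z_c; mantle fills any gap and the z_c terms cancel.
Column 1: 21.71×2890 + 21.73×3000 + (z_c − 43.44)×3390
Column 2: 1.736×0 + 0.3072×2080 + x×2820 + 15.75×3020 + (z_c − 1.736 − 16.0572 − x)×3390
The z_c×3390 term appears on both sides and cancels. Collect the known terms of each column as K = Σ(ρt)_known − 3390 × (depth of known layers): K_1 = 127931.9 − 3390×43.44 = −19329.7; K_2 = 48203.976 − 3390×(1.736 + 16.0572) = −12114.972.
Balance: K_1 = K_2 − x×(3390 − 2820), so x = (K_2 − K_1)/(3390 − 2820) = 7214.73/570 = 12.7 km.

12.7 km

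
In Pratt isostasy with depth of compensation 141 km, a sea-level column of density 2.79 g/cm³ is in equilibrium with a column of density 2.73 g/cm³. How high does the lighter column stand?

3.1 km

ρ_ref D = ρ (D + h) → h = D (ρ_ref − ρ)/ρ.
h = 141 km × (2.79 − 2.73)/2.73 = 3.1 km.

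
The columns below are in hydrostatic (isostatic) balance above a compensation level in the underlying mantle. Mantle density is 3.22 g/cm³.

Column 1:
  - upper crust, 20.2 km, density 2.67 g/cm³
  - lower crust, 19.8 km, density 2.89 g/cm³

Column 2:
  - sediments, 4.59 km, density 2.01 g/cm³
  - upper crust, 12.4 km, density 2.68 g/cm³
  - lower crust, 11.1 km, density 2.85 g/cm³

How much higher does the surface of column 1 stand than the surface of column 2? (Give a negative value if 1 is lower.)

For any compensation level in the mantle, the mantle terms cancel and isostasy reduces to e = (Σt_1 − Σt_2) − (Σ(ρt)_1 − Σ(ρt)_2) / ρ_m.
Σt_1 = 40 km; Σt_2 = 28.09 km; Σ(ρt)_1 = 111.156; Σ(ρt)_2 = 74.0929 (in km·g/cm³).
e = (40 − 28.09) − (111.156 − 74.0929) / 3.22 = 0.4 km.

0.4 km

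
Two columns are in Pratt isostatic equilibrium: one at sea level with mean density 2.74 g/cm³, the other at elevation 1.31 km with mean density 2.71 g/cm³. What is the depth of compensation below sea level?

ρ_ref D = ρ (D + h) → D (ρ_ref − ρ) = ρ h.
D = ρ h/(ρ_ref − ρ) = 2.71 × 1.31 km/(2.74 − 2.71) = 118 km.

118 km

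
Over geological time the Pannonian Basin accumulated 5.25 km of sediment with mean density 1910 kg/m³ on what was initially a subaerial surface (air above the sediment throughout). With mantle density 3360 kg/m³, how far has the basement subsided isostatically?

2.98 km

Subaerial load: s = t ρ_sed / ρ_m = 5.25 km × 1910/3360 = 2.98 km.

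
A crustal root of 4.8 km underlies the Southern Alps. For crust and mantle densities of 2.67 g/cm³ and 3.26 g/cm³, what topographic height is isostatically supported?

In Airy isostatic equilibrium: ρ_c h = (ρ_m − ρ_c) r.
h = r (ρ_m − ρ_c) / ρ_c = 4.8 km × (3.26 − 2.67) / 2.67 = 1.06 km.

1.06 km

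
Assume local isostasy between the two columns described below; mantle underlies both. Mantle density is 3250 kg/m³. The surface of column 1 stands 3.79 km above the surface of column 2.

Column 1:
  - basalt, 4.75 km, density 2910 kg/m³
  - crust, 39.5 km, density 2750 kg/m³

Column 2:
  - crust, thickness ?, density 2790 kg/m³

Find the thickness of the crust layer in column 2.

Take the compensation level at the base of the deeper column (depth z_c below the surface of column 1) and equate Σ ρ_i t_i down to z_c; mantle fills any gap and the z_c terms cancel.
Column 1: 4.75×2910 + 39.5×2750 + (z_c − 44.25)×3250
Column 2: 3.79×0 + x×2790 + (z_c − 3.79 − 0 − x)×3250
The z_c×3250 term appears on both sides and cancels. Collect the known terms of each column as K = Σ(ρt)_known − 3250 × (depth of known layers): K_1 = 122447.5 − 3250×44.25 = −21365; K_2 = 0 − 3250×(3.79 + 0) = −12317.5.
Balance: K_1 = K_2 − x×(3250 − 2790), so x = (K_2 − K_1)/(3250 − 2790) = 9047.5/460 = 19.7 km.

19.7 km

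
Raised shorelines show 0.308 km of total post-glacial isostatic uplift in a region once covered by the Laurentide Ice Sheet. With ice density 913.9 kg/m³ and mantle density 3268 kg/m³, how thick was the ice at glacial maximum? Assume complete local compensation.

u = t ρ_ice/ρ_m → t = u ρ_m/ρ_ice = 0.308 km × 3268/913.9 = 1.1 km.

1.1 km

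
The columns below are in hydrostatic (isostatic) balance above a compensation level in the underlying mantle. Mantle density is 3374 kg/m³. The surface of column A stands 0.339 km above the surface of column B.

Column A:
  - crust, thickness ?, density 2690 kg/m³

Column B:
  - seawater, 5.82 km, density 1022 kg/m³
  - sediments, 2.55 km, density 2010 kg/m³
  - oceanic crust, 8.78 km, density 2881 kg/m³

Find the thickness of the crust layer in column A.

Take the compensation level at the base of the deeper column (depth z_c below the surface of column A) and equate Σ ρ_i t_i down to z_c; mantle fills any gap and the z_c terms cancel.
Column A: x×2690 + (z_c − 0 − x)×3374
Column B: 0.339×0 + 5.82×1022 + 2.55×2010 + 8.78×2881 + (z_c − 0.339 − 17.15)×3374
The z_c×3374 term appears on both sides and cancels. Collect the known terms of each column as K = Σ(ρt)_known − 3374 × (depth of known layers): K_A = 0 − 3374×0 = 0; K_B = 36368.72 − 3374×(0.339 + 17.15) = −22639.166.
Balance: K_A − x×(3374 − 2690) = K_B, so x = (K_A − K_B)/(3374 − 2690) = 22639.2/684 = 33.1 km.

33.1 km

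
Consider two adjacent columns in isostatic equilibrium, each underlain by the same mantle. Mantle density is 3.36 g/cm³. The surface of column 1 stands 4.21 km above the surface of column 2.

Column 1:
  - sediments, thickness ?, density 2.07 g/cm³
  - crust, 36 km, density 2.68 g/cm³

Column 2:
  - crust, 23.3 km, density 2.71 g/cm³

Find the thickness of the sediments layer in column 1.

3.73 km

Take the compensation level at the base of the deeper column (depth z_c below the surface of column 1) and equate Σ ρ_i t_i down to z_c; mantle fills any gap and the z_c terms cancel.
Column 1: x×2.07 + 36×2.68 + (z_c − 36 − x)×3.36
Column 2: 4.21×0 + 23.3×2.71 + (z_c − 4.21 − 23.3)×3.36
The z_c×3.36 term appears on both sides and cancels. Collect the known terms of each column as K = Σ(ρt)_known − 3.36 × (depth of known layers): K_1 = 96.48 − 3.36×36 = −24.48; K_2 = 63.143 − 3.36×(4.21 + 23.3) = −29.2906.
Balance: K_1 − x×(3.36 − 2.07) = K_2, so x = (K_1 − K_2)/(3.36 − 2.07) = 4.8106/1.29 = 3.73 km.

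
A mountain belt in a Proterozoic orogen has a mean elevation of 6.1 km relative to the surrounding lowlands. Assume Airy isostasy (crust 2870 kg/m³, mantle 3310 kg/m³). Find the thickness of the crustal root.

39.8 km

Balancing pressure at the compensation depth: the weight of the topography is balanced by the buoyancy of the root, ρ_c h = (ρ_m − ρ_c) r.
r = h · ρ_c / (ρ_m − ρ_c) = 6.1 km × 2870 / (3310 − 2870) = 39.8 km.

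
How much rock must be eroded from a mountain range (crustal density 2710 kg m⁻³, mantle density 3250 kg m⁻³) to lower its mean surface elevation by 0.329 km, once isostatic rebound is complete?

Net drop Δ = e − u = e − e ρ_c/ρ_m = e (ρ_m − ρ_c)/ρ_m.
e = Δ ρ_m/(ρ_m − ρ_c) = 0.329 km × 3250/540 = 1.98 km.

1.98 km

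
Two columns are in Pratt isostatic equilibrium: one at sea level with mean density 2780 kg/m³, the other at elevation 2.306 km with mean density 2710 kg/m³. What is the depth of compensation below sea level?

ρ_ref D = ρ (D + h) → D (ρ_ref − ρ) = ρ h.
D = ρ h/(ρ_ref − ρ) = 2710 × 2.306 km/(2780 − 2710) = 89.3 km.

89.3 km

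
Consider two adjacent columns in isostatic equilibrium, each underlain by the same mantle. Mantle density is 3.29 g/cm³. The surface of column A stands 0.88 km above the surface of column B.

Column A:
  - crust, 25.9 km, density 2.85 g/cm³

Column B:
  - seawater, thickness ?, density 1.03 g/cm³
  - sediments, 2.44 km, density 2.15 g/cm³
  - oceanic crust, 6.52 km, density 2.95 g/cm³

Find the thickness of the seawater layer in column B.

Take the compensation level at the base of the deeper column (depth z_c below the surface of column A) and equate Σ ρ_i t_i down to z_c; mantle fills any gap and the z_c terms cancel.
Column A: 25.9×2.85 + (z_c − 25.9)×3.29
Column B: 0.88×0 + x×1.03 + 2.44×2.15 + 6.52×2.95 + (z_c − 0.88 − 8.96 − x)×3.29
The z_c×3.29 term appears on both sides and cancels. Collect the known terms of each column as K = Σ(ρt)_known − 3.29 × (depth of known layers): K_A = 73.815 − 3.29×25.9 = −11.396; K_B = 24.48 − 3.29×(0.88 + 8.96) = −7.8936.
Balance: K_A = K_B − x×(3.29 − 1.03), so x = (K_B − K_A)/(3.29 − 1.03) = 3.5024/2.26 = 1.55 km.

1.55 km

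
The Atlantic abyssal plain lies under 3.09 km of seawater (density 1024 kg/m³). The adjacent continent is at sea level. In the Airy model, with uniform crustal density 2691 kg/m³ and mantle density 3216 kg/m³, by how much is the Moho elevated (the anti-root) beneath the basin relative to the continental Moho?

In Airy isostatic equilibrium: replacing crust with seawater at the top is compensated by replacing crust with mantle at the base: d (ρ_c − ρ_w) = a (ρ_m − ρ_c).
a = d (ρ_c − ρ_w)/(ρ_m − ρ_c) = 3.09 km × 1667/525 = 9.81 km.

9.81 km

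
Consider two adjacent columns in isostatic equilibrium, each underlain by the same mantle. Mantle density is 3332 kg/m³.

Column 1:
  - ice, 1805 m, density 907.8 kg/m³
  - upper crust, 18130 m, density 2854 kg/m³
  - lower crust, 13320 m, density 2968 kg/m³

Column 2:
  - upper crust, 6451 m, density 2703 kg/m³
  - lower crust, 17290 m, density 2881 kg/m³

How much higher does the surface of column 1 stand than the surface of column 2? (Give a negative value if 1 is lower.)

1810 m

For any compensation level in the mantle, the mantle terms cancel and isostasy reduces to e = (Σt_1 − Σt_2) − (Σ(ρt)_1 − Σ(ρt)_2) / ρ_m.
Σt_1 = 33255 m; Σt_2 = 23741 m; Σ(ρt)_1 = 92915359; Σ(ρt)_2 = 67249543 (in m·kg/m³).
e = (33255 − 23741) − (92915359 − 67249543) / 3332 = 1810 m.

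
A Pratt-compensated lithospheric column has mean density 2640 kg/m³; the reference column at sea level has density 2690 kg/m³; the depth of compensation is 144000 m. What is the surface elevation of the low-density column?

2730 m

ρ_ref D = ρ (D + h) → h = D (ρ_ref − ρ)/ρ.
h = 144000 m × (2690 − 2640)/2640 = 2730 m.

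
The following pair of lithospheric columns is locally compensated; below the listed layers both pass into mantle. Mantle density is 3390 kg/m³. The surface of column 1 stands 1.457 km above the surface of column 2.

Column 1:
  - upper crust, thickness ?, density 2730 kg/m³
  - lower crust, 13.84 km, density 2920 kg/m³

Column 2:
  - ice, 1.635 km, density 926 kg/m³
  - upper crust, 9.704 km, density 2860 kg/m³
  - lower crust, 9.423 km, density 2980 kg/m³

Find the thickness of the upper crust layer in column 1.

Take the compensation level at the base of the deeper column (depth z_c below the surface of column 1) and equate Σ ρ_i t_i down to z_c; mantle fills any gap and the z_c terms cancel.
Column 1: x×2730 + 13.84×2920 + (z_c − 13.84 − x)×3390
Column 2: 1.457×0 + 1.635×926 + 9.704×2860 + 9.423×2980 + (z_c − 1.457 − 20.762)×3390
The z_c×3390 term appears on both sides and cancels. Collect the known terms of each column as K = Σ(ρt)_known − 3390 × (depth of known layers): K_1 = 40412.8 − 3390×13.84 = −6504.8; K_2 = 57347.99 − 3390×(1.457 + 20.762) = −17974.42.
Balance: K_1 − x×(3390 − 2730) = K_2, so x = (K_1 − K_2)/(3390 − 2730) = 11469.6/660 = 17.4 km.

17.4 km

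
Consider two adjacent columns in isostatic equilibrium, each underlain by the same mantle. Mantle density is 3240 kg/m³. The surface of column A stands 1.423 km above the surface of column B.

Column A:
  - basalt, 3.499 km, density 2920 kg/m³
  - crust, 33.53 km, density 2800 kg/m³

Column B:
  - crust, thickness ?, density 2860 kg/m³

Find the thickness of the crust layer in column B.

29.6 km

Take the compensation level at the base of the deeper column (depth z_c below the surface of column A) and equate Σ ρ_i t_i down to z_c; mantle fills any gap and the z_c terms cancel.
Column A: 3.499×2920 + 33.53×2800 + (z_c − 37.029)×3240
Column B: 1.423×0 + x×2860 + (z_c − 1.423 − 0 − x)×3240
The z_c×3240 term appears on both sides and cancels. Collect the known terms of each column as K = Σ(ρt)_known − 3240 × (depth of known layers): K_A = 104101.08 − 3240×37.029 = −15872.88; K_B = 0 − 3240×(1.423 + 0) = −4610.52.
Balance: K_A = K_B − x×(3240 − 2860), so x = (K_B − K_A)/(3240 − 2860) = 11262.4/380 = 29.6 km.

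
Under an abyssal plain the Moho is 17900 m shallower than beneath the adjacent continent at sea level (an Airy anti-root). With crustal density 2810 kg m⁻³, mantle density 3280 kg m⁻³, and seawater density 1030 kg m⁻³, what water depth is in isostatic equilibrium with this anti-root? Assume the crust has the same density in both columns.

4730 m

Replacing a thickness d of crust by seawater at the top must be balanced by replacing crust with mantle at the base: d (ρ_c − ρ_w) = a (ρ_m − ρ_c).
d = a (ρ_m − ρ_c)/(ρ_c − ρ_w) = 17900 m × 470/1780 = 4730 m.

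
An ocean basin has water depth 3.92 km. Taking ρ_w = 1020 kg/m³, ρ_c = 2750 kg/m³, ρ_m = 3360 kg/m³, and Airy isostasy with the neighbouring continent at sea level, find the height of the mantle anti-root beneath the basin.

11.1 km

For local isostatic compensation: replacing crust with seawater at the top is compensated by replacing crust with mantle at the base: d (ρ_c − ρ_w) = a (ρ_m − ρ_c).
a = d (ρ_c − ρ_w)/(ρ_m − ρ_c) = 3.92 km × 1730/610 = 11.1 km.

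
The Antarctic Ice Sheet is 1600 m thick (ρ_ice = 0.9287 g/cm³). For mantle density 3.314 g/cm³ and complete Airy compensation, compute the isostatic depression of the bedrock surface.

For local isostatic compensation: the ice load ρ_ice t is balanced by mantle displaced below, ρ_m s.
s = t ρ_ice / ρ_m = 1600 m × 0.9287/3.314 = 448 m.

448 m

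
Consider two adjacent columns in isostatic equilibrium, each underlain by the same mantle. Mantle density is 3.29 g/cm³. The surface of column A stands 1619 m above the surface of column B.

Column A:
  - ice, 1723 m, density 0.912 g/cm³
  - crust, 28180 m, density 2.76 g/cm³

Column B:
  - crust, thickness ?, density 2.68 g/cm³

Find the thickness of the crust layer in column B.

Take the compensation level at the base of the deeper column (depth z_c below the surface of column A) and equate Σ ρ_i t_i down to z_c; mantle fills any gap and the z_c terms cancel.
Column A: 1723×0.912 + 28180×2.76 + (z_c − 29903)×3.29
Column B: 1619×0 + x×2.68 + (z_c − 1619 − 0 − x)×3.29
The z_c×3.29 term appears on both sides and cancels. Collect the known terms of each column as K = Σ(ρt)_known − 3.29 × (depth of known layers): K_A = 79348.176 − 3.29×29903 = −19032.694; K_B = 0 − 3.29×(1619 + 0) = −5326.51.
Balance: K_A = K_B − x×(3.29 − 2.68), so x = (K_B − K_A)/(3.29 − 2.68) = 13706.2/0.61 = 22500 m.

22500 m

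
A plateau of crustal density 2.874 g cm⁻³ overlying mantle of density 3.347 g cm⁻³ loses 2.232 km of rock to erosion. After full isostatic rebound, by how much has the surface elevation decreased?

Rebound u = e ρ_c/ρ_m = 2.232 km × 2.874/3.347 = 1.917 km.
Net surface drop = e − u = 2.232 km − 1.917 km = e (ρ_m − ρ_c)/ρ_m = 0.315 km.

0.315 km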